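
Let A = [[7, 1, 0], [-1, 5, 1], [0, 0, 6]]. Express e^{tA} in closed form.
A has Jordan form J = [[6, 1, 0], [0, 6, 1], [0, 0, 6]] with A = PJP^{-1}, so e^{tA} = P e^{tJ} P^{-1}.

For a Jordan block J_k(λ), e^{tJ_k(λ)} = e^{λt} · (I + tN + t^2 N^2/2! + ... + t^{k-1} N^{k-1}/(k-1)!) where N is the nilpotent superdiagonal part.

Assembling the blocks and conjugating back gives the entries of e^{tA} as shown above.

e^{tA} = [[(t + 1)*e^{6*t}, t*e^{6*t}, t^2*e^{6*t}/2], [-t*e^{6*t}, (1 - t)*e^{6*t}, t*(2 - t)*e^{6*t}/2], [0, 0, e^{6*t}]]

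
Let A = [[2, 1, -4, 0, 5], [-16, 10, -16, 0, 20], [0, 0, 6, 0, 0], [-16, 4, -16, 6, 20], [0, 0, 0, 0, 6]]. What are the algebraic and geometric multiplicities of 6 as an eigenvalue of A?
The characteristic polynomial is (x - 6)^5, so the factor x - 6 appears with exponent 5: the algebraic multiplicity is 5.

rank(A - 6I) = 1, so the eigenspace has dimension 5 - 1 = 4: the geometric multiplicity is 4.

Since 4 < 5, A is not diagonalizable.

algebraic multiplicity 5, geometric multiplicity 4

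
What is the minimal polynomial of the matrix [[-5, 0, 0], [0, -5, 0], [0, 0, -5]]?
The characteristic polynomial factors as (x + 5)^3. The minimal polynomial is ∏(x - λ)^{k_λ} where k_λ is the size of the largest Jordan block at λ.

For λ = -5: rank(A + 5I) = 0, and the largest Jordan block has size 1 (the smallest k with rank((A + 5I)^k) = rank((A + 5I)^(k+1))).

So m_A(x) = x + 5.

m_A(x) = x + 5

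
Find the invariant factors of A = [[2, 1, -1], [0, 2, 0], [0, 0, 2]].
x - 2, (x - 2)^2

The Jordan structure of A has elementary divisors (x - 2)^2, (x - 2). Arranging the block sizes at each eigenvalue in decreasing order and taking row products gives the invariant factors.

Invariant factors (smallest first, each dividing the next): x - 2, (x - 2)^2.

Check: the last factor (x - 2)^2 is the minimal polynomial, and the product (x - 2)^3 is the characteristic polynomial.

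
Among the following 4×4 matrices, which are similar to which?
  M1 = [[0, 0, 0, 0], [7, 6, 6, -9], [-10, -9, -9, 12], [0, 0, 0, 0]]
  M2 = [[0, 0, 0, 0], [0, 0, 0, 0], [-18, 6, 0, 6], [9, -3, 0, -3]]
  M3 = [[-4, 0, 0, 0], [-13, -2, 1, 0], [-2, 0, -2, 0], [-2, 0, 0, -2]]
Characteristic polynomials: χ_{M1} = x^3(x + 3), χ_{M2} = x^3(x + 3), χ_{M3} = (x + 2)^3(x + 4).

{M1}: invariant factors x, x^2(x + 3).

{M2}: invariant factors x, x, x(x + 3).

{M3}: invariant factors x + 2, (x + 2)^2(x + 4).

Matrices are similar if and only if their invariant-factor lists agree; the partition into similarity classes is {M1}, {M2}, {M3}.

3 classes: {M1}, {M2}, {M3}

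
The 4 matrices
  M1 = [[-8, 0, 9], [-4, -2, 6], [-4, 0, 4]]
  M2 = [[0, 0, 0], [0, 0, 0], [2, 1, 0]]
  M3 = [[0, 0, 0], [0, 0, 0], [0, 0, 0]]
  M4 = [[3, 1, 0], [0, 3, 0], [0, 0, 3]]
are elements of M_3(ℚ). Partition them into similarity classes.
Characteristic polynomials: χ_{M1} = (x + 2)^3, χ_{M2} = x^3, χ_{M3} = x^3, χ_{M4} = (x - 3)^3.

{M1}: invariant factors x + 2, (x + 2)^2.

{M2}: invariant factors x, x^2.

{M3}: invariant factors x, x, x.

{M4}: invariant factors x - 3, (x - 3)^2.

Matrices are similar if and only if their invariant-factor lists agree; the partition into similarity classes is {M1}, {M2}, {M3}, {M4}.

4 classes: {M1}, {M2}, {M3}, {M4}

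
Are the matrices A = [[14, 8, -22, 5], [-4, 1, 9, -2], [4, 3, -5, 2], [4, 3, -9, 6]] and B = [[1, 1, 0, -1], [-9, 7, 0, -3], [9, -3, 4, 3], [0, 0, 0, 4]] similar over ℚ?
No.

Both have characteristic polynomial (x - 4)^4, but the minimal polynomial of A is (x - 4)^3 while the minimal polynomial of B is (x - 4)^2. The minimal polynomial is a similarity invariant, so A and B are not similar.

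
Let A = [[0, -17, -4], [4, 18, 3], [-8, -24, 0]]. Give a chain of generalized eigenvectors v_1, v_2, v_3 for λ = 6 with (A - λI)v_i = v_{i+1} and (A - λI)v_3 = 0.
v_1 = [[2, -2, 5]]^T, v_2 = [[2, -1, 2]]^T, v_3 = [[-3, 2, -4]]^T

We seek v_1 ∈ ker((A - 6I)^3) \ ker((A - 6I)^2), then set v_{i+1} = (A - 6I) v_i.

One such chain is v_1 = [[2, -2, 5]]^T, v_2 = [[2, -1, 2]]^T, v_3 = [[-3, 2, -4]]^T. Check: (A - 6I) v_3 = [[0, 0, 0]]^T = 0.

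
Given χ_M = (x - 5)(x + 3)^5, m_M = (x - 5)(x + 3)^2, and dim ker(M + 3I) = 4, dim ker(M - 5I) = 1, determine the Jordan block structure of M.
Jordan blocks: (-3, 2), (-3, 1), (-3, 1), (-3, 1), (5, 1)

λ = -3: algebraic multiplicity 5 (exponent in χ_M), largest block size 2 (exponent in m_M), 4 blocks (geometric multiplicity). These force block sizes [2, 1, 1, 1].
λ = 5: algebraic multiplicity 1 (exponent in χ_M), largest block size 1 (exponent in m_M), 1 block (geometric multiplicity). This forces block sizes [1].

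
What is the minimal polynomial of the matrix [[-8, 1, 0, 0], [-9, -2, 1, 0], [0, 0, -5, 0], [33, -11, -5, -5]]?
m_A(x) = (x + 5)^3

The characteristic polynomial factors as (x + 5)^4. The minimal polynomial is ∏(x - λ)^{k_λ} where k_λ is the size of the largest Jordan block at λ.

For λ = -5: rank(A + 5I) = 2, and the largest Jordan block has size 3 (the smallest k with rank((A + 5I)^k) = rank((A + 5I)^(k+1))).

So m_A(x) = (x + 5)^3.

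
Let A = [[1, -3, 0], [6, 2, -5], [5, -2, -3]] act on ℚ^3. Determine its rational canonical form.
R = [[0, 0, 5], [1, 0, -1], [0, 1, 0]]

The invariant factors of A (the non-unit diagonal entries of the Smith normal form of xI - A over ℚ[x]) are x^3 + x - 5, each dividing the next. The characteristic polynomial is their product, x^3 + x - 5.

The rational canonical form is the block-diagonal matrix of companion matrices C(f_i):
R = [[0, 0, 5], [1, 0, -1], [0, 1, 0]].

Note the characteristic polynomial does not split into linear factors over ℚ, so A has no Jordan form over ℚ; the rational canonical form exists over any field.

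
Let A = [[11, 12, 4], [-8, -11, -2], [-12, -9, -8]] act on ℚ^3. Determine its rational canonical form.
The invariant factors of A (the non-unit diagonal entries of the Smith normal form of xI - A over ℚ[x]) are x + 5, (x - 2)(x + 5), each dividing the next. The characteristic polynomial is their product, (x - 2)(x + 5)^2.

The rational canonical form is the block-diagonal matrix of companion matrices C(f_i):
R = [[-5, 0, 0], [0, 0, 10], [0, 1, -3]].

R = [[-5, 0, 0], [0, 0, 10], [0, 1, -3]]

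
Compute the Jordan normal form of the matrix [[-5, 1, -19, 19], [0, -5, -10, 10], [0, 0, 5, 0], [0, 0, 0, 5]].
J = [[-5, 1, 0, 0], [0, -5, 0, 0], [0, 0, 5, 0], [0, 0, 0, 5]]

The characteristic polynomial is det(xI - A) = (x - 5)^2(x + 5)^2, so the eigenvalues are -5 (algebraic multiplicity 2), 5 (algebraic multiplicity 2).

For λ = -5: rank(A + 5I) = 3, rank((A + 5I)^2) = 2. The eigenspace has dimension 4 - 3 = 1, so there is 1 Jordan block; the rank sequence gives block sizes [2].

For λ = 5: rank(A - 5I) = 2. The eigenspace has dimension 4 - 2 = 2, so there are 2 Jordan blocks; the rank sequence gives block sizes [1, 1].

Assembling the blocks gives the Jordan form J above.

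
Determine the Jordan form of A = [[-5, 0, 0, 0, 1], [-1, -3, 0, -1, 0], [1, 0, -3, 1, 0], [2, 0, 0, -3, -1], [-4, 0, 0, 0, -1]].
J = [[-3, 1, 0, 0, 0], [0, -3, 0, 0, 0], [0, 0, -3, 1, 0], [0, 0, 0, -3, 0], [0, 0, 0, 0, -3]]

The characteristic polynomial is det(xI - A) = (x + 3)^5, so the eigenvalues are -3 (algebraic multiplicity 5).

For λ = -3: rank(A + 3I) = 2, rank((A + 3I)^2) = 0. The eigenspace has dimension 5 - 2 = 3, so there are 3 Jordan blocks; the rank sequence gives block sizes [2, 2, 1].

Assembling the blocks gives the Jordan form J above.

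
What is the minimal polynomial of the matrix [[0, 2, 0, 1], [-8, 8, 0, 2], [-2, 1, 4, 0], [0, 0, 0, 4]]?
m_A(x) = (x - 4)^2

The characteristic polynomial factors as (x - 4)^4. The minimal polynomial is ∏(x - λ)^{k_λ} where k_λ is the size of the largest Jordan block at λ.

For λ = 4: rank(A - 4I) = 2, and the largest Jordan block has size 2 (the smallest k with rank((A - 4I)^k) = rank((A - 4I)^(k+1))).

So m_A(x) = (x - 4)^2.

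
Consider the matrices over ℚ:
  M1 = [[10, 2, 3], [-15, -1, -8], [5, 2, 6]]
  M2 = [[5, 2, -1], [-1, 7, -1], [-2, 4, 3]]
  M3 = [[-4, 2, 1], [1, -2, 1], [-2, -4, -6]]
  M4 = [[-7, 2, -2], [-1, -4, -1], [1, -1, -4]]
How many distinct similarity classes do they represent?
3 classes: {M1, M2}, {M3}, {M4}

Characteristic polynomials: χ_{M1} = (x - 5)^3, χ_{M2} = (x - 5)^3, χ_{M3} = (x + 4)^3, χ_{M4} = (x + 5)^3.

{M1, M2}: invariant factors (x - 5)^3.

{M3}: invariant factors (x + 4)^3.

{M4}: invariant factors x + 5, (x + 5)^2.

Matrices are similar if and only if their invariant-factor lists agree; the partition into similarity classes is {M1, M2}, {M3}, {M4}.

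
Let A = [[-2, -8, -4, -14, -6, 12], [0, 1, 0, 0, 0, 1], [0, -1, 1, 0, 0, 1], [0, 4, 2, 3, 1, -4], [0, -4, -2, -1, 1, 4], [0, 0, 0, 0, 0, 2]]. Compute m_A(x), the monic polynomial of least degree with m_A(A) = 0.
m_A(x) = (x - 2)^2(x - 1)^2(x + 2)

The characteristic polynomial factors as (x - 2)^3(x - 1)^2(x + 2). The minimal polynomial is ∏(x - λ)^{k_λ} where k_λ is the size of the largest Jordan block at λ.

For λ = -2: rank(A + 2I) = 5, and the largest Jordan block has size 1 (the smallest k with rank((A + 2I)^k) = rank((A + 2I)^(k+1))).
For λ = 1: rank(A - I) = 5, and the largest Jordan block has size 2 (the smallest k with rank((A - I)^k) = rank((A - I)^(k+1))).
For λ = 2: rank(A - 2I) = 4, and the largest Jordan block has size 2 (the smallest k with rank((A - 2I)^k) = rank((A - 2I)^(k+1))).

So m_A(x) = (x - 2)^2(x - 1)^2(x + 2).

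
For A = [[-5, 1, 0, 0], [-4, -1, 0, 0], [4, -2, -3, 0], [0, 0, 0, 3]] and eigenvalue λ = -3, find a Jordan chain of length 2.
v_1 = [[0, 1, -1, 0]]^T, v_2 = [[1, 2, -2, 0]]^T

We seek v_1 ∈ ker((A + 3I)^2) \ ker(A + 3I), then set v_{i+1} = (A + 3I) v_i.

One such chain is v_1 = [[0, 1, -1, 0]]^T, v_2 = [[1, 2, -2, 0]]^T. Check: (A + 3I) v_2 = [[0, 0, 0, 0]]^T = 0.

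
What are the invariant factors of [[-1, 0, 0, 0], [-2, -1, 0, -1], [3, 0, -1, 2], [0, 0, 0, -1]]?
The Jordan structure of A has elementary divisors (x + 1)^2, (x + 1)^2. Arranging the block sizes at each eigenvalue in decreasing order and taking row products gives the invariant factors.

Invariant factors (smallest first, each dividing the next): (x + 1)^2, (x + 1)^2.

Check: the last factor (x + 1)^2 is the minimal polynomial, and the product (x + 1)^4 is the characteristic polynomial.

(x + 1)^2, (x + 1)^2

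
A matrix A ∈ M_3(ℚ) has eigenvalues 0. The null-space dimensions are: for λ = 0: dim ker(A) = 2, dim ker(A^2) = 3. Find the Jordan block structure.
λ = 0: successive nullity increments [2, 1] count blocks of size ≥ k; block sizes are [2, 1].

Jordan blocks: (0, 2), (0, 1)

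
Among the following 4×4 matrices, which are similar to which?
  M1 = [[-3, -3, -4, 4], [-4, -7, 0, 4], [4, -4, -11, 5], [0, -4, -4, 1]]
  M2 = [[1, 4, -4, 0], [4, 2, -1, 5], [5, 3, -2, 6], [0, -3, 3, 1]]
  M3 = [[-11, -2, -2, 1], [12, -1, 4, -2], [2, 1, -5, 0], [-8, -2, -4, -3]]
2 classes: {M1, M3}, {M2}

Characteristic polynomials: χ_{M1} = (x + 5)^4, χ_{M2} = x^2(x - 1)^2, χ_{M3} = (x + 5)^4.

{M1, M3}: invariant factors (x + 5)^2, (x + 5)^2.

{M2}: invariant factors x^2(x - 1)^2.

Matrices are similar if and only if their invariant-factor lists agree; the partition into similarity classes is {M1, M3}, {M2}.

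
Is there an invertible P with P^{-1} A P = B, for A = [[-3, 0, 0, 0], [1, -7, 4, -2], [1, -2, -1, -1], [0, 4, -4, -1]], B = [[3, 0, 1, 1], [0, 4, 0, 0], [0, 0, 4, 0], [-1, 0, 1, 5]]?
No.

trace(A) = -12 but trace(B) = 16. The trace is a similarity invariant, so A and B are not similar.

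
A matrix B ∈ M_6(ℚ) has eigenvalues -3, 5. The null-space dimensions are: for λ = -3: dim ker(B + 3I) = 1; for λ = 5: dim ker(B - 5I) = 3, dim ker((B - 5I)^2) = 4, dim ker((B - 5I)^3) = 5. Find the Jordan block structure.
Jordan blocks: (-3, 1), (5, 3), (5, 1), (5, 1)

λ = -3: successive nullity increments [1] count blocks of size ≥ k; block sizes are [1].
λ = 5: successive nullity increments [3, 1, 1] count blocks of size ≥ k; block sizes are [3, 1, 1].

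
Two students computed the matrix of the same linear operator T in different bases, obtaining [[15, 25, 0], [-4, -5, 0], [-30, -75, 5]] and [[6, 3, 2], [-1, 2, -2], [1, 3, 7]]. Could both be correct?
Yes.

Two matrices over a field are similar if and only if they have the same invariant factors.

Both A and B have characteristic polynomial (x - 5)^3 and minimal polynomial (x - 5)^2. Computing further, both have invariant factors x - 5, (x - 5)^2. Hence A and B are similar.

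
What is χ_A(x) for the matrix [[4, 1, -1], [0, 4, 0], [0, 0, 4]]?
χ_A(x) = (x - 4)^3

xI - A = [[x - 4, -1, 1], [0, x - 4, 0], [0, 0, x - 4]].

Expanding det(xI - A) along the first row:
det(xI - A) = + (x - 4)·det([[x - 4, 0], [0, x - 4]]) - (-1)·det([[0, 0], [0, x - 4]]) + (1)·det([[0, x - 4], [0, 0]]).

Evaluating gives χ_A(x) = x^3 - 12x^2 + 48x - 64 = (x - 4)^3.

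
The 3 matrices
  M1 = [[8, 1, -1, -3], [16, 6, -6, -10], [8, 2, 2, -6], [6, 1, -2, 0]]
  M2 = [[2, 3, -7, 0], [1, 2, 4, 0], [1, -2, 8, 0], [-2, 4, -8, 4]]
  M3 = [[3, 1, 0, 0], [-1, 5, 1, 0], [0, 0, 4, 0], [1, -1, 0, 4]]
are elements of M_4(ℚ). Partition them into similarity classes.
1 class: {M1, M2, M3}

Characteristic polynomials: χ_{M1} = (x - 4)^4, χ_{M2} = (x - 4)^4, χ_{M3} = (x - 4)^4.

{M1, M2, M3}: invariant factors x - 4, (x - 4)^3.

Matrices are similar if and only if their invariant-factor lists agree; the partition into similarity classes is {M1, M2, M3}.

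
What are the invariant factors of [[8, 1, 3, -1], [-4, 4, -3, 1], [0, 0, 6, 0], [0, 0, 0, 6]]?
x - 6, (x - 6)^3

The Jordan structure of A has elementary divisors (x - 6)^3, (x - 6). Arranging the block sizes at each eigenvalue in decreasing order and taking row products gives the invariant factors.

Invariant factors (smallest first, each dividing the next): x - 6, (x - 6)^3.

Check: the last factor (x - 6)^3 is the minimal polynomial, and the product (x - 6)^4 is the characteristic polynomial.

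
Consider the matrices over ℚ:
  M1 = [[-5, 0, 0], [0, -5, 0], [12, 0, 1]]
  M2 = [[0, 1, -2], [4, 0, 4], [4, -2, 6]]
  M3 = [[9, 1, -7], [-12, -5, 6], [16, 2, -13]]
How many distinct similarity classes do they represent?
3 classes: {M1}, {M2}, {M3}

Characteristic polynomials: χ_{M1} = (x - 1)(x + 5)^2, χ_{M2} = (x - 2)^3, χ_{M3} = (x - 1)(x + 5)^2.

{M1}: invariant factors x + 5, (x - 1)(x + 5).

{M2}: invariant factors x - 2, (x - 2)^2.

{M3}: invariant factors (x - 1)(x + 5)^2.

Matrices are similar if and only if their invariant-factor lists agree; the partition into similarity classes is {M1}, {M2}, {M3}.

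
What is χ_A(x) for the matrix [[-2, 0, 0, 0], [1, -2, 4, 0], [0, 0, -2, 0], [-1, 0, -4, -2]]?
χ_A(x) = (x + 2)^4

xI - A = [[x + 2, 0, 0, 0], [-1, x + 2, -4, 0], [0, 0, x + 2, 0], [1, 0, 4, x + 2]].

Expanding det(xI - A) along the first row:
det(xI - A) = + (x + 2)·det([[x + 2, -4, 0], [0, x + 2, 0], [0, 4, x + 2]]) - (0)·det([[-1, -4, 0], [0, x + 2, 0], [1, 4, x + 2]]) + (0)·det([[-1, x + 2, 0], [0, 0, 0], [1, 0, x + 2]]) - (0)·det([[-1, x + 2, -4], [0, 0, x + 2], [1, 0, 4]]).

Evaluating gives χ_A(x) = x^4 + 8x^3 + 24x^2 + 32x + 16 = (x + 2)^4.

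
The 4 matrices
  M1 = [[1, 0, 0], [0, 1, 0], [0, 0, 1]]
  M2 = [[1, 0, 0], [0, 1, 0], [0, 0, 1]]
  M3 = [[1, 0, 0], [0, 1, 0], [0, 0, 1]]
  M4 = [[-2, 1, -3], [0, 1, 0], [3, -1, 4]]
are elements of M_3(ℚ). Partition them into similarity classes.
Characteristic polynomials: χ_{M1} = (x - 1)^3, χ_{M2} = (x - 1)^3, χ_{M3} = (x - 1)^3, χ_{M4} = (x - 1)^3.

{M1, M2, M3}: invariant factors x - 1, x - 1, x - 1.

{M4}: invariant factors x - 1, (x - 1)^2.

Matrices are similar if and only if their invariant-factor lists agree; the partition into similarity classes is {M1, M2, M3}, {M4}.

2 classes: {M1, M2, M3}, {M4}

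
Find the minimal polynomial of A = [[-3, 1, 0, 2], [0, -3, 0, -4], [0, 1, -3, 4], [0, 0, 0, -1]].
The characteristic polynomial factors as (x + 1)(x + 3)^3. The minimal polynomial is ∏(x - λ)^{k_λ} where k_λ is the size of the largest Jordan block at λ.

For λ = -3: rank(A + 3I) = 2, and the largest Jordan block has size 2 (the smallest k with rank((A + 3I)^k) = rank((A + 3I)^(k+1))).
For λ = -1: rank(A + I) = 3, and the largest Jordan block has size 1 (the smallest k with rank((A + I)^k) = rank((A + I)^(k+1))).

So m_A(x) = (x + 1)(x + 3)^2.

m_A(x) = (x + 1)(x + 3)^2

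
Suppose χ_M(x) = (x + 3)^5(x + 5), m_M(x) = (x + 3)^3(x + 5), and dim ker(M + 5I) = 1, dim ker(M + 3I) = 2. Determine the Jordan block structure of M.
Jordan blocks: (-5, 1), (-3, 3), (-3, 2)

λ = -5: algebraic multiplicity 1 (exponent in χ_M), largest block size 1 (exponent in m_M), 1 block (geometric multiplicity). This forces block sizes [1].
λ = -3: algebraic multiplicity 5 (exponent in χ_M), largest block size 3 (exponent in m_M), 2 blocks (geometric multiplicity). These force block sizes [3, 2].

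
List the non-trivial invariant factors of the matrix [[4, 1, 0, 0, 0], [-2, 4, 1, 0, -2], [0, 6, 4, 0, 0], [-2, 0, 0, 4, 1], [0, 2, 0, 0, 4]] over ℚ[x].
(x - 4)^2, (x - 4)^3

The Jordan structure of A has elementary divisors (x - 4)^3, (x - 4)^2. Arranging the block sizes at each eigenvalue in decreasing order and taking row products gives the invariant factors.

Invariant factors (smallest first, each dividing the next): (x - 4)^2, (x - 4)^3.

Check: the last factor (x - 4)^3 is the minimal polynomial, and the product (x - 4)^5 is the characteristic polynomial.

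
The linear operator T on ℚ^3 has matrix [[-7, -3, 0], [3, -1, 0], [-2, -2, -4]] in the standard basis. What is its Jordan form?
J = [[-4, 1, 0], [0, -4, 0], [0, 0, -4]]

The characteristic polynomial is det(xI - A) = (x + 4)^3, so the eigenvalues are -4 (algebraic multiplicity 3).

For λ = -4: rank(A + 4I) = 1, rank((A + 4I)^2) = 0. The eigenspace has dimension 3 - 1 = 2, so there are 2 Jordan blocks; the rank sequence gives block sizes [2, 1].

Assembling the blocks gives the Jordan form J above.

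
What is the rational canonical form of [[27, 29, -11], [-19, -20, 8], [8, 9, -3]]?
The invariant factors of A (the non-unit diagonal entries of the Smith normal form of xI - A over ℚ[x]) are x(x^2 - 4x + 6), each dividing the next. The characteristic polynomial is their product, x(x^2 - 4x + 6).

The rational canonical form is the block-diagonal matrix of companion matrices C(f_i):
R = [[0, 0, 0], [1, 0, -6], [0, 1, 4]].

Note the characteristic polynomial does not split into linear factors over ℚ, so A has no Jordan form over ℚ; the rational canonical form exists over any field.

R = [[0, 0, 0], [1, 0, -6], [0, 1, 4]]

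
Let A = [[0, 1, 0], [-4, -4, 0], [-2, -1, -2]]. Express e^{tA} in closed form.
A has Jordan form J = [[-2, 1, 0], [0, -2, 0], [0, 0, -2]] with A = PJP^{-1}, so e^{tA} = P e^{tJ} P^{-1}.

For a Jordan block J_k(λ), e^{tJ_k(λ)} = e^{λt} · (I + tN + t^2 N^2/2! + ... + t^{k-1} N^{k-1}/(k-1)!) where N is the nilpotent superdiagonal part.

Assembling the blocks and conjugating back gives the entries of e^{tA} as shown above.

e^{tA} = [[(2*t + 1)*e^{-2*t}, t*e^{-2*t}, 0], [-4*t*e^{-2*t}, (1 - 2*t)*e^{-2*t}, 0], [-2*t*e^{-2*t}, -t*e^{-2*t}, e^{-2*t}]]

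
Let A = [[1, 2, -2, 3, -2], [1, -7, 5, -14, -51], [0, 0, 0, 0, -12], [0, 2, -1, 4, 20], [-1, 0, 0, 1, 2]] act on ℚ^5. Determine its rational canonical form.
R = [[0, 2, 0, 0, 0], [1, -3, 0, 0, 0], [0, 0, 0, 0, -12], [0, 0, 1, 0, 20], [0, 0, 0, 1, 3]]

The invariant factors of A (the non-unit diagonal entries of the Smith normal form of xI - A over ℚ[x]) are x^2 + 3x - 2, (x - 6)(x^2 + 3x - 2), each dividing the next. The characteristic polynomial is their product, (x - 6)(x^2 + 3x - 2)^2.

The rational canonical form is the block-diagonal matrix of companion matrices C(f_i):
R = [[0, 2, 0, 0, 0], [1, -3, 0, 0, 0], [0, 0, 0, 0, -12], [0, 0, 1, 0, 20], [0, 0, 0, 1, 3]].

Note the characteristic polynomial does not split into linear factors over ℚ, so A has no Jordan form over ℚ; the rational canonical form exists over any field.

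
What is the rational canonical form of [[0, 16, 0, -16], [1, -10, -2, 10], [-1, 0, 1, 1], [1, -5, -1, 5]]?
The invariant factors of A (the non-unit diagonal entries of the Smith normal form of xI - A over ℚ[x]) are (x^2 + 2x - 4)^2, each dividing the next. The characteristic polynomial is their product, (x^2 + 2x - 4)^2.

The rational canonical form is the block-diagonal matrix of companion matrices C(f_i):
R = [[0, 0, 0, -16], [1, 0, 0, 16], [0, 1, 0, 4], [0, 0, 1, -4]].

Note the characteristic polynomial does not split into linear factors over ℚ, so A has no Jordan form over ℚ; the rational canonical form exists over any field.

R = [[0, 0, 0, -16], [1, 0, 0, 16], [0, 1, 0, 4], [0, 0, 1, -4]]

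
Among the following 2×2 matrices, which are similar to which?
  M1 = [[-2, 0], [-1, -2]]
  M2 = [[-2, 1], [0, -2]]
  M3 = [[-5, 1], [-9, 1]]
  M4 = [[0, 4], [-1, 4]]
Characteristic polynomials: χ_{M1} = (x + 2)^2, χ_{M2} = (x + 2)^2, χ_{M3} = (x + 2)^2, χ_{M4} = (x - 2)^2.

{M1, M2, M3}: invariant factors (x + 2)^2.

{M4}: invariant factors (x - 2)^2.

Matrices are similar if and only if their invariant-factor lists agree; the partition into similarity classes is {M1, M2, M3}, {M4}.

2 classes: {M1, M2, M3}, {M4}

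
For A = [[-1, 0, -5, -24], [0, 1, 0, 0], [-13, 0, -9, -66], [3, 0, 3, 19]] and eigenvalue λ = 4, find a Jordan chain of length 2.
v_1 = [[-2, 0, -3, 1]]^T, v_2 = [[1, 0, -1, 0]]^T

We seek v_1 ∈ ker((A - 4I)^2) \ ker(A - 4I), then set v_{i+1} = (A - 4I) v_i.

One such chain is v_1 = [[-2, 0, -3, 1]]^T, v_2 = [[1, 0, -1, 0]]^T. Check: (A - 4I) v_2 = [[0, 0, 0, 0]]^T = 0.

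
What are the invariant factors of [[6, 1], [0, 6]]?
(x - 6)^2

The Jordan structure of A has elementary divisors (x - 6)^2. Arranging the block sizes at each eigenvalue in decreasing order and taking row products gives the invariant factors.

Invariant factors (smallest first, each dividing the next): (x - 6)^2.

Check: the last factor (x - 6)^2 is the minimal polynomial, and the product (x - 6)^2 is the characteristic polynomial.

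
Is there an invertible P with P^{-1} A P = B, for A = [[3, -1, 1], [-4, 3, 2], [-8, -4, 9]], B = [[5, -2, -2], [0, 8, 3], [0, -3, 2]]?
Yes.

Two matrices over a field are similar if and only if they have the same invariant factors.

Both A and B have characteristic polynomial (x - 5)^3 and minimal polynomial (x - 5)^2. Computing further, both have invariant factors x - 5, (x - 5)^2. Hence A and B are similar.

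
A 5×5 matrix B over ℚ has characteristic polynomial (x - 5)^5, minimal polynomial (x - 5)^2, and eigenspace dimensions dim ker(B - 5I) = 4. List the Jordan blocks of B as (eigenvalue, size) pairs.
Jordan blocks: (5, 2), (5, 1), (5, 1), (5, 1)

λ = 5: algebraic multiplicity 5 (exponent in χ_B), largest block size 2 (exponent in m_B), 4 blocks (geometric multiplicity). These force block sizes [2, 1, 1, 1].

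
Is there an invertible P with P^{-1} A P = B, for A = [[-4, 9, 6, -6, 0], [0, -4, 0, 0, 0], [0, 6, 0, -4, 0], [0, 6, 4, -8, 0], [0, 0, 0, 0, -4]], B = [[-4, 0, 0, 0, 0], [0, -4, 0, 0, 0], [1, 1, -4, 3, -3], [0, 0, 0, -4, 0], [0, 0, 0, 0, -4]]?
Yes.

Two matrices over a field are similar if and only if they have the same invariant factors.

Both A and B have characteristic polynomial (x + 4)^5 and minimal polynomial (x + 4)^2. Computing further, both have invariant factors x + 4, x + 4, x + 4, (x + 4)^2. Hence A and B are similar.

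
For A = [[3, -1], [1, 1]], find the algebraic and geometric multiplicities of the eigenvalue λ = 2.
algebraic multiplicity 2, geometric multiplicity 1

The characteristic polynomial is (x - 2)^2, so the factor x - 2 appears with exponent 2: the algebraic multiplicity is 2.

rank(A - 2I) = 1, so the eigenspace has dimension 2 - 1 = 1: the geometric multiplicity is 1.

Since 1 < 2, A is not diagonalizable.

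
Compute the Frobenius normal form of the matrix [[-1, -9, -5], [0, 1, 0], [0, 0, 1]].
R = [[1, 0, 0], [0, 0, 1], [0, 1, 0]]

The invariant factors of A (the non-unit diagonal entries of the Smith normal form of xI - A over ℚ[x]) are x - 1, (x - 1)(x + 1), each dividing the next. The characteristic polynomial is their product, (x - 1)^2(x + 1).

The rational canonical form is the block-diagonal matrix of companion matrices C(f_i):
R = [[1, 0, 0], [0, 0, 1], [0, 1, 0]].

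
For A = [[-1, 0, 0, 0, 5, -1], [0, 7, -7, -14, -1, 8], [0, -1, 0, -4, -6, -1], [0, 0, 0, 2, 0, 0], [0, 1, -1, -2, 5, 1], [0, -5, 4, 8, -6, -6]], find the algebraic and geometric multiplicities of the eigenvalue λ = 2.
The characteristic polynomial is (x - 4)^2(x - 2)(x + 1)^3, so the factor x - 2 appears with exponent 1: the algebraic multiplicity is 1.

rank(A - 2I) = 5, so the eigenspace has dimension 6 - 5 = 1: the geometric multiplicity is 1.

algebraic multiplicity 1, geometric multiplicity 1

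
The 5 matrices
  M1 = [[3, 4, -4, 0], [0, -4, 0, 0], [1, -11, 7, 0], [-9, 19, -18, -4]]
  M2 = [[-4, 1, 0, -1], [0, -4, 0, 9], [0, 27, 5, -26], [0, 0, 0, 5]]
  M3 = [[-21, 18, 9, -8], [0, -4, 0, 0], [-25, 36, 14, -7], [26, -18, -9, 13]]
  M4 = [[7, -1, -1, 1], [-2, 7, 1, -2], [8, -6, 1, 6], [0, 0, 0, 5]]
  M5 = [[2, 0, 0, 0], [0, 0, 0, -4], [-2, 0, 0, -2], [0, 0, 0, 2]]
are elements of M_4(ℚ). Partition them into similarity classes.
4 classes: {M1, M2}, {M3}, {M4}, {M5}

Characteristic polynomials: χ_{M1} = (x - 5)^2(x + 4)^2, χ_{M2} = (x - 5)^2(x + 4)^2, χ_{M3} = (x - 5)^2(x + 4)^2, χ_{M4} = (x - 5)^4, χ_{M5} = x^2(x - 2)^2.

{M1, M2}: invariant factors (x - 5)^2(x + 4)^2.

{M3}: invariant factors x + 4, (x - 5)^2(x + 4).

{M4}: invariant factors x - 5, (x - 5)^3.

{M5}: invariant factors x(x - 2), x(x - 2).

Matrices are similar if and only if their invariant-factor lists agree; the partition into similarity classes is {M1, M2}, {M3}, {M4}, {M5}.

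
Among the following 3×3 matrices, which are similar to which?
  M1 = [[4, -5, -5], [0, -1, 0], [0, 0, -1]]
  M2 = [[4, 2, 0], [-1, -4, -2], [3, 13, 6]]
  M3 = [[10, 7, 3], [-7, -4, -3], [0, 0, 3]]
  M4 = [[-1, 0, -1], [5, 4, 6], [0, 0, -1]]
Characteristic polynomials: χ_{M1} = (x - 4)(x + 1)^2, χ_{M2} = (x - 2)^3, χ_{M3} = (x - 3)^3, χ_{M4} = (x - 4)(x + 1)^2.

{M1}: invariant factors x + 1, (x - 4)(x + 1).

{M2}: invariant factors (x - 2)^3.

{M3}: invariant factors x - 3, (x - 3)^2.

{M4}: invariant factors (x - 4)(x + 1)^2.

Matrices are similar if and only if their invariant-factor lists agree; the partition into similarity classes is {M1}, {M2}, {M3}, {M4}.

4 classes: {M1}, {M2}, {M3}, {M4}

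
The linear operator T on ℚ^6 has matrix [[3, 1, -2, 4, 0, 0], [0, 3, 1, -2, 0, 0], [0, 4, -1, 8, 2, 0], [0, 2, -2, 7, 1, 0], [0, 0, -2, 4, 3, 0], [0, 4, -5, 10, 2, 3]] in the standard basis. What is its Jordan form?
J = [[3, 1, 0, 0, 0, 0], [0, 3, 1, 0, 0, 0], [0, 0, 3, 0, 0, 0], [0, 0, 0, 3, 1, 0], [0, 0, 0, 0, 3, 0], [0, 0, 0, 0, 0, 3]]

The characteristic polynomial is det(xI - A) = (x - 3)^6, so the eigenvalues are 3 (algebraic multiplicity 6).

For λ = 3: rank(A - 3I) = 3, rank((A - 3I)^2) = 1, rank((A - 3I)^3) = 0. The eigenspace has dimension 6 - 3 = 3, so there are 3 Jordan blocks; the rank sequence gives block sizes [3, 2, 1].

Assembling the blocks gives the Jordan form J above.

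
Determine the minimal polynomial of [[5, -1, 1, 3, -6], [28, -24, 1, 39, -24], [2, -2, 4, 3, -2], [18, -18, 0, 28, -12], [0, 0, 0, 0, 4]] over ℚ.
The characteristic polynomial factors as (x - 4)^4(x - 1). The minimal polynomial is ∏(x - λ)^{k_λ} where k_λ is the size of the largest Jordan block at λ.

For λ = 1: rank(A - I) = 4, and the largest Jordan block has size 1 (the smallest k with rank((A - I)^k) = rank((A - I)^(k+1))).
For λ = 4: rank(A - 4I) = 3, and the largest Jordan block has size 3 (the smallest k with rank((A - 4I)^k) = rank((A - 4I)^(k+1))).

So m_A(x) = (x - 4)^3(x - 1).

m_A(x) = (x - 4)^3(x - 1)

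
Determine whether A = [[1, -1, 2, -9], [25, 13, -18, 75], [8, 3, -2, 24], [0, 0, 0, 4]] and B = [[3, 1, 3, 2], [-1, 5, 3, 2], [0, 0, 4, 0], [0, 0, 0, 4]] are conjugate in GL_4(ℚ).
No.

Both have characteristic polynomial (x - 4)^4, but the minimal polynomial of A is (x - 4)^3 while the minimal polynomial of B is (x - 4)^2. The minimal polynomial is a similarity invariant, so A and B are not similar.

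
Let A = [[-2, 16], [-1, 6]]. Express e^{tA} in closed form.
e^{tA} = [[(1 - 4*t)*e^{2*t}, 16*t*e^{2*t}], [-t*e^{2*t}, (4*t + 1)*e^{2*t}]]

A has Jordan form J = [[2, 1], [0, 2]] with A = PJP^{-1}, so e^{tA} = P e^{tJ} P^{-1}.

For a Jordan block J_k(λ), e^{tJ_k(λ)} = e^{λt} · (I + tN + t^2 N^2/2! + ... + t^{k-1} N^{k-1}/(k-1)!) where N is the nilpotent superdiagonal part.

Assembling the blocks and conjugating back gives the entries of e^{tA} as shown above.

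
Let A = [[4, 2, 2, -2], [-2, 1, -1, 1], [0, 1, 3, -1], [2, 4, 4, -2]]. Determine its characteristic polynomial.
xI - A = [[x - 4, -2, -2, 2], [2, x - 1, 1, -1], [0, -1, x - 3, 1], [-2, -4, -4, x + 2]].

Expanding det(xI - A) along the first row:
det(xI - A) = + (x - 4)·det([[x - 1, 1, -1], [-1, x - 3, 1], [-4, -4, x + 2]]) - (-2)·det([[2, 1, -1], [0, x - 3, 1], [-2, -4, x + 2]]) + (-2)·det([[2, x - 1, -1], [0, -1, 1], [-2, -4, x + 2]]) - (2)·det([[2, x - 1, 1], [0, -1, x - 3], [-2, -4, -4]]).

Evaluating gives χ_A(x) = x^4 - 6x^3 + 12x^2 - 8x = x(x - 2)^3.

χ_A(x) = x(x - 2)^3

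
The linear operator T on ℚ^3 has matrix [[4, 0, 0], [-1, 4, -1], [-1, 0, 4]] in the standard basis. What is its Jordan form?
J = [[4, 1, 0], [0, 4, 1], [0, 0, 4]]

The characteristic polynomial is det(xI - A) = (x - 4)^3, so the eigenvalues are 4 (algebraic multiplicity 3).

For λ = 4: rank(A - 4I) = 2, rank((A - 4I)^2) = 1, rank((A - 4I)^3) = 0. The eigenspace has dimension 3 - 2 = 1, so there is 1 Jordan block; the rank sequence gives block sizes [3].

Assembling the blocks gives the Jordan form J above.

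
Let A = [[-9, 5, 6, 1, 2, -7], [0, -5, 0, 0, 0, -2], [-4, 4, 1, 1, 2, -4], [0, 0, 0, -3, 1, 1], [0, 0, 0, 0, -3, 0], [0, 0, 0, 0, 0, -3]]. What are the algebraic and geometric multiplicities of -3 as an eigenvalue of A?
The characteristic polynomial is (x + 3)^4(x + 5)^2, so the factor x + 3 appears with exponent 4: the algebraic multiplicity is 4.

rank(A + 3I) = 4, so the eigenspace has dimension 6 - 4 = 2: the geometric multiplicity is 2.

Since 2 < 4, A is not diagonalizable.

algebraic multiplicity 4, geometric multiplicity 2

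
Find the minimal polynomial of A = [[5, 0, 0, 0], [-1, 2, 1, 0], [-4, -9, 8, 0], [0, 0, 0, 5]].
m_A(x) = (x - 5)^3

The characteristic polynomial factors as (x - 5)^4. The minimal polynomial is ∏(x - λ)^{k_λ} where k_λ is the size of the largest Jordan block at λ.

For λ = 5: rank(A - 5I) = 2, and the largest Jordan block has size 3 (the smallest k with rank((A - 5I)^k) = rank((A - 5I)^(k+1))).

So m_A(x) = (x - 5)^3.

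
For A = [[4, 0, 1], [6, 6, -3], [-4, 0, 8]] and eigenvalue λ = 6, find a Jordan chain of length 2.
We seek v_1 ∈ ker((A - 6I)^2) \ ker(A - 6I), then set v_{i+1} = (A - 6I) v_i.

One such chain is v_1 = [[0, -1, 1]]^T, v_2 = [[1, -3, 2]]^T. Check: (A - 6I) v_2 = [[0, 0, 0]]^T = 0.

v_1 = [[0, -1, 1]]^T, v_2 = [[1, -3, 2]]^T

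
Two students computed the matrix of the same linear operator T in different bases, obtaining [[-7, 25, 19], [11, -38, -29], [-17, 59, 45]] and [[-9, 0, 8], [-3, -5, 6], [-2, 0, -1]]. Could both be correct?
trace(A) = 0 but trace(B) = -15. The trace is a similarity invariant, so A and B are not similar.

No.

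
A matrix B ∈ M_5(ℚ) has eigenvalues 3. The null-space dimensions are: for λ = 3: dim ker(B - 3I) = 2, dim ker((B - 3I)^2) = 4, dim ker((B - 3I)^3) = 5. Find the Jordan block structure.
Jordan blocks: (3, 3), (3, 2)

λ = 3: successive nullity increments [2, 2, 1] count blocks of size ≥ k; block sizes are [3, 2].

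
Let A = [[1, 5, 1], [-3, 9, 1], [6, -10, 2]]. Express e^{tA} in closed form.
A has Jordan form J = [[4, 1, 0], [0, 4, 0], [0, 0, 4]] with A = PJP^{-1}, so e^{tA} = P e^{tJ} P^{-1}.

For a Jordan block J_k(λ), e^{tJ_k(λ)} = e^{λt} · (I + tN + t^2 N^2/2! + ... + t^{k-1} N^{k-1}/(k-1)!) where N is the nilpotent superdiagonal part.

Assembling the blocks and conjugating back gives the entries of e^{tA} as shown above.

e^{tA} = [[(1 - 3*t)*e^{4*t}, 5*t*e^{4*t}, t*e^{4*t}], [-3*t*e^{4*t}, (5*t + 1)*e^{4*t}, t*e^{4*t}], [6*t*e^{4*t}, -10*t*e^{4*t}, (1 - 2*t)*e^{4*t}]]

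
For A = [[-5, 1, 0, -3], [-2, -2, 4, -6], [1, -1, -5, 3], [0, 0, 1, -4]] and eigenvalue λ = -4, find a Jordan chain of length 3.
We seek v_1 ∈ ker((A + 4I)^3) \ ker((A + 4I)^2), then set v_{i+1} = (A + 4I) v_i.

One such chain is v_1 = [[0, 0, 1, 0]]^T, v_2 = [[0, 4, -1, 1]]^T, v_3 = [[1, -2, 0, -1]]^T. Check: (A + 4I) v_3 = [[0, 0, 0, 0]]^T = 0.

v_1 = [[0, 0, 1, 0]]^T, v_2 = [[0, 4, -1, 1]]^T, v_3 = [[1, -2, 0, -1]]^T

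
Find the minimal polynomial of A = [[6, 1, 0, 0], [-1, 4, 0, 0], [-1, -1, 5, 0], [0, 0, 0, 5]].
The characteristic polynomial factors as (x - 5)^4. The minimal polynomial is ∏(x - λ)^{k_λ} where k_λ is the size of the largest Jordan block at λ.

For λ = 5: rank(A - 5I) = 1, and the largest Jordan block has size 2 (the smallest k with rank((A - 5I)^k) = rank((A - 5I)^(k+1))).

So m_A(x) = (x - 5)^2.

m_A(x) = (x - 5)^2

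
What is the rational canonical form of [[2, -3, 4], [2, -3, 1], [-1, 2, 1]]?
The invariant factors of A (the non-unit diagonal entries of the Smith normal form of xI - A over ℚ[x]) are x^3 + x - 3, each dividing the next. The characteristic polynomial is their product, x^3 + x - 3.

The rational canonical form is the block-diagonal matrix of companion matrices C(f_i):
R = [[0, 0, 3], [1, 0, -1], [0, 1, 0]].

Note the characteristic polynomial does not split into linear factors over ℚ, so A has no Jordan form over ℚ; the rational canonical form exists over any field.

R = [[0, 0, 3], [1, 0, -1], [0, 1, 0]]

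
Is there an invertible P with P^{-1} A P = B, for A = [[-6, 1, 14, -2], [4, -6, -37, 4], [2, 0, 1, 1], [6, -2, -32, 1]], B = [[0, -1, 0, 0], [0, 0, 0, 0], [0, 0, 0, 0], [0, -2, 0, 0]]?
trace(A) = -10 but trace(B) = 0. The trace is a similarity invariant, so A and B are not similar.

No.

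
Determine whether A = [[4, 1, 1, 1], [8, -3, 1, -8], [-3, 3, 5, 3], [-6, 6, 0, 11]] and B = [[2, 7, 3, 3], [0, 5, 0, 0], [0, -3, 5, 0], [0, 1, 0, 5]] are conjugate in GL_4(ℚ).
Yes.

Two matrices over a field are similar if and only if they have the same invariant factors.

Both A and B have characteristic polynomial (x - 5)^3(x - 2) and minimal polynomial (x - 5)^2(x - 2). Computing further, both have invariant factors x - 5, (x - 5)^2(x - 2). Hence A and B are similar.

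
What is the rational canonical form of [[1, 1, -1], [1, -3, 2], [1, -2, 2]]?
R = [[0, 0, -3], [1, 0, 3], [0, 1, 0]]

The invariant factors of A (the non-unit diagonal entries of the Smith normal form of xI - A over ℚ[x]) are x^3 - 3x + 3, each dividing the next. The characteristic polynomial is their product, x^3 - 3x + 3.

The rational canonical form is the block-diagonal matrix of companion matrices C(f_i):
R = [[0, 0, -3], [1, 0, 3], [0, 1, 0]].

Note the characteristic polynomial does not split into linear factors over ℚ, so A has no Jordan form over ℚ; the rational canonical form exists over any field.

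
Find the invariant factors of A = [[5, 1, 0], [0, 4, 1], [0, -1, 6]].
(x - 5)^3

The Jordan structure of A has elementary divisors (x - 5)^3. Arranging the block sizes at each eigenvalue in decreasing order and taking row products gives the invariant factors.

Invariant factors (smallest first, each dividing the next): (x - 5)^3.

Check: the last factor (x - 5)^3 is the minimal polynomial, and the product (x - 5)^3 is the characteristic polynomial.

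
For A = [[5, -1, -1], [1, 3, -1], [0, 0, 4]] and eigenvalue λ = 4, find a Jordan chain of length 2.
We seek v_1 ∈ ker((A - 4I)^2) \ ker(A - 4I), then set v_{i+1} = (A - 4I) v_i.

One such chain is v_1 = [[2, 1, 2]]^T, v_2 = [[-1, -1, 0]]^T. Check: (A - 4I) v_2 = [[0, 0, 0]]^T = 0.

v_1 = [[2, 1, 2]]^T, v_2 = [[-1, -1, 0]]^T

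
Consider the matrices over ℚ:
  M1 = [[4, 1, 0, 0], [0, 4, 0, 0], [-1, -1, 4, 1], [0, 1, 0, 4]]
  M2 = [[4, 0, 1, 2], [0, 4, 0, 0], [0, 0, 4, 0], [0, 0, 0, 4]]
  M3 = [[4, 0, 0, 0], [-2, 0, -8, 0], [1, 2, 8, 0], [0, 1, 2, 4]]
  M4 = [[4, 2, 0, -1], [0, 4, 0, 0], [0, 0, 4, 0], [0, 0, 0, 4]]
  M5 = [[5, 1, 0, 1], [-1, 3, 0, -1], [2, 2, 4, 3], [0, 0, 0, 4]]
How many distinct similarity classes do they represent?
2 classes: {M1, M3, M5}, {M2, M4}

Characteristic polynomials: χ_{M1} = (x - 4)^4, χ_{M2} = (x - 4)^4, χ_{M3} = (x - 4)^4, χ_{M4} = (x - 4)^4, χ_{M5} = (x - 4)^4.

{M1, M3, M5}: invariant factors (x - 4)^2, (x - 4)^2.

{M2, M4}: invariant factors x - 4, x - 4, (x - 4)^2.

Matrices are similar if and only if their invariant-factor lists agree; the partition into similarity classes is {M1, M3, M5}, {M2, M4}.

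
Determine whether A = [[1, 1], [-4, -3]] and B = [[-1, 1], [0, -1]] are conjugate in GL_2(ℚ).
Yes.

Two matrices over a field are similar if and only if they have the same invariant factors.

Both A and B have characteristic polynomial (x + 1)^2 and minimal polynomial (x + 1)^2. Computing further, both have invariant factors (x + 1)^2. Hence A and B are similar.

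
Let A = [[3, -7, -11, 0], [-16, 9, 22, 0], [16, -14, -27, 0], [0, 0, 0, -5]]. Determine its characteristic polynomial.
xI - A = [[x - 3, 7, 11, 0], [16, x - 9, -22, 0], [-16, 14, x + 27, 0], [0, 0, 0, x + 5]].

Expanding det(xI - A) along the first row:
det(xI - A) = + (x - 3)·det([[x - 9, -22, 0], [14, x + 27, 0], [0, 0, x + 5]]) - (7)·det([[16, -22, 0], [-16, x + 27, 0], [0, 0, x + 5]]) + (11)·det([[16, x - 9, 0], [-16, 14, 0], [0, 0, x + 5]]) - (0)·det([[16, x - 9, -22], [-16, 14, x + 27], [0, 0, 0]]).

Evaluating gives χ_A(x) = x^4 + 20x^3 + 150x^2 + 500x + 625 = (x + 5)^4.

χ_A(x) = (x + 5)^4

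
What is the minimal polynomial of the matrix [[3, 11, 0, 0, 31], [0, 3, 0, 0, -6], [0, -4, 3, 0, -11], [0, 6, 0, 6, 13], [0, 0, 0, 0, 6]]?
m_A(x) = (x - 6)^2(x - 3)^2

The characteristic polynomial factors as (x - 6)^2(x - 3)^3. The minimal polynomial is ∏(x - λ)^{k_λ} where k_λ is the size of the largest Jordan block at λ.

For λ = 3: rank(A - 3I) = 3, and the largest Jordan block has size 2 (the smallest k with rank((A - 3I)^k) = rank((A - 3I)^(k+1))).
For λ = 6: rank(A - 6I) = 4, and the largest Jordan block has size 2 (the smallest k with rank((A - 6I)^k) = rank((A - 6I)^(k+1))).

So m_A(x) = (x - 6)^2(x - 3)^2.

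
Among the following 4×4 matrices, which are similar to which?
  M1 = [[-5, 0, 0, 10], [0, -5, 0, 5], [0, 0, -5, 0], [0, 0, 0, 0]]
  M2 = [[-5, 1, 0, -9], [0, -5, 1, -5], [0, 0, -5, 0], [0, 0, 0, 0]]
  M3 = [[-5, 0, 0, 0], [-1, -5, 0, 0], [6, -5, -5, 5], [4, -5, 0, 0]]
3 classes: {M1}, {M2}, {M3}

Characteristic polynomials: χ_{M1} = x(x + 5)^3, χ_{M2} = x(x + 5)^3, χ_{M3} = x(x + 5)^3.

{M1}: invariant factors x + 5, x + 5, x(x + 5).

{M2}: invariant factors x(x + 5)^3.

{M3}: invariant factors x + 5, x(x + 5)^2.

Matrices are similar if and only if their invariant-factor lists agree; the partition into similarity classes is {M1}, {M2}, {M3}.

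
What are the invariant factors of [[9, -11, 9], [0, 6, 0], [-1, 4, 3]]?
The Jordan structure of A has elementary divisors (x - 6)^3. Arranging the block sizes at each eigenvalue in decreasing order and taking row products gives the invariant factors.

Invariant factors (smallest first, each dividing the next): (x - 6)^3.

Check: the last factor (x - 6)^3 is the minimal polynomial, and the product (x - 6)^3 is the characteristic polynomial.

(x - 6)^3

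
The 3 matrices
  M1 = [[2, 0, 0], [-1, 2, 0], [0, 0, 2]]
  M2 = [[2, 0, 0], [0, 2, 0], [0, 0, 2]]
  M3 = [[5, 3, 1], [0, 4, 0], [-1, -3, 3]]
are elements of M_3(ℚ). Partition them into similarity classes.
3 classes: {M1}, {M2}, {M3}

Characteristic polynomials: χ_{M1} = (x - 2)^3, χ_{M2} = (x - 2)^3, χ_{M3} = (x - 4)^3.

{M1}: invariant factors x - 2, (x - 2)^2.

{M2}: invariant factors x - 2, x - 2, x - 2.

{M3}: invariant factors x - 4, (x - 4)^2.

Matrices are similar if and only if their invariant-factor lists agree; the partition into similarity classes is {M1}, {M2}, {M3}.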